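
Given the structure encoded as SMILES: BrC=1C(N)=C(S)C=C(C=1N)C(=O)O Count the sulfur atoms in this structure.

Scan the SMILES for S atoms (remember two-letter symbols like Cl and Br are single atoms).
Sulfur count: 1.

1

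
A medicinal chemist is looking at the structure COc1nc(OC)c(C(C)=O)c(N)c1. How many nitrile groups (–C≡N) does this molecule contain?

0

Scan the SMILES for the nitrile motif — none present.
Groups that are present: 2 ether, 1 ketone, 1 primary amine.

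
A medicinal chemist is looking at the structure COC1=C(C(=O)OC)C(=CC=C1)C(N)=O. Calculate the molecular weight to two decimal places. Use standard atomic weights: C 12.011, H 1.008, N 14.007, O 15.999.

209.20 g/mol

First, the molecular formula is C10H11NO4 (counting implicit H from valence).
  C: 10 × 12.011 = 120.110
  H: 11 × 1.008 = 11.088
  N: 1 × 14.007 = 14.007
  O: 4 × 15.999 = 63.996
Sum: 10×12.011 + 11×1.008 + 1×14.007 + 4×15.999 = 209.201 → 209.20 g/mol.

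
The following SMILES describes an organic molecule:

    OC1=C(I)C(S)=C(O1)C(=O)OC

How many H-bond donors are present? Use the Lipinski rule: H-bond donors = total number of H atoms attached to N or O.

Donors: find every N or O and count the H atoms it carries.
  atom 1 (O): bond orders sum to 1 → 1 H
  atom 8 (O): bond orders sum to 2 → 0 H
  atom 10 (O): bond orders sum to 2 → 0 H
  atom 11 (O): bond orders sum to 2 → 0 H
Lipinski HBD = 1.

1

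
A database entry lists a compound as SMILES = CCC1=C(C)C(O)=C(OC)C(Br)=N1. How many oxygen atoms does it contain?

2

Scan the SMILES for O atoms (remember two-letter symbols like Cl and Br are single atoms).
Oxygen count: 2.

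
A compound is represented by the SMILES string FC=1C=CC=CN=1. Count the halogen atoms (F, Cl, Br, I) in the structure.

1

Halogen atoms appear at heavy-atom position 1 (1×F).
Halogen count: 1.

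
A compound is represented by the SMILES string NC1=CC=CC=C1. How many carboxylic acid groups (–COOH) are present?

0

Scan the SMILES for the carboxylic acid motif — none present.
Groups that are present: 1 primary amine.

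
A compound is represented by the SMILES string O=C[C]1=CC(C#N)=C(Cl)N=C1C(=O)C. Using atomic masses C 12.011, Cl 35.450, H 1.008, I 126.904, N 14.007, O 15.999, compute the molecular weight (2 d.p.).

208.60 g/mol

First, the molecular formula is C9H5ClN2O2 (counting implicit H from valence).
  C: 9 × 12.011 = 108.099
  Cl: 1 × 35.450 = 35.450
  H: 5 × 1.008 = 5.040
  N: 2 × 14.007 = 28.014
  O: 2 × 15.999 = 31.998
Sum: 9×12.011 + 1×35.450 + 5×1.008 + 2×14.007 + 2×15.999 = 208.601 → 208.60 g/mol.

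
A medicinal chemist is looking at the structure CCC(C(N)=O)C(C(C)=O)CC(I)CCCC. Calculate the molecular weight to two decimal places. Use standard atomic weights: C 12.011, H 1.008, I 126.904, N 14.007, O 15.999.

First, the molecular formula is C13H24INO2 (counting implicit H from valence).
  C: 13 × 12.011 = 156.143
  H: 24 × 1.008 = 24.192
  I: 1 × 126.904 = 126.904
  N: 1 × 14.007 = 14.007
  O: 2 × 15.999 = 31.998
Sum: 13×12.011 + 24×1.008 + 1×126.904 + 1×14.007 + 2×15.999 = 353.244 → 353.24 g/mol.

353.24 g/mol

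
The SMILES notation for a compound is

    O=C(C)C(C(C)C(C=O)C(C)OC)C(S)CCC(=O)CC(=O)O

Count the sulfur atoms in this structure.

1

Scan the SMILES for S atoms (remember two-letter symbols like Cl and Br are single atoms).
Sulfur count: 1.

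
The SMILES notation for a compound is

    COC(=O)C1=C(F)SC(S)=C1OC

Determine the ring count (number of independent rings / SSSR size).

1

In SMILES, each pair of matching ring-closure digits denotes one ring-closing bond; the number of such bonds equals the number of independent rings.
Ring-closure bonds here: 1.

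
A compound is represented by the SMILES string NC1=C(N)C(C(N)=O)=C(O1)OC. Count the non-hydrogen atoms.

Every atom symbol written in the SMILES (organic subset) is one heavy atom; implicit H are not written.
Heavy atoms by element → C:6, N:3, O:3.
Total: 12.

12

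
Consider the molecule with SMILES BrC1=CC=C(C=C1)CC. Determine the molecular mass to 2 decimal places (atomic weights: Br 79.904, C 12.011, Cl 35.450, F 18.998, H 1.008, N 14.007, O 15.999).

First, the molecular formula is C8H9Br (counting implicit H from valence).
  Br: 1 × 79.904 = 79.904
  C: 8 × 12.011 = 96.088
  H: 9 × 1.008 = 9.072
Sum: 1×79.904 + 8×12.011 + 9×1.008 = 185.064 → 185.06 g/mol.

185.06 g/mol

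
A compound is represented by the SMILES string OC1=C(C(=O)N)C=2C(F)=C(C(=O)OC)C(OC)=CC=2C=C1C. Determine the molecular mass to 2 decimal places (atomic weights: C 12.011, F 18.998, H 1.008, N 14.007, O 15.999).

First, the molecular formula is C15H14FNO5 (counting implicit H from valence).
  C: 15 × 12.011 = 180.165
  F: 1 × 18.998 = 18.998
  H: 14 × 1.008 = 14.112
  N: 1 × 14.007 = 14.007
  O: 5 × 15.999 = 79.995
Sum: 15×12.011 + 1×18.998 + 14×1.008 + 1×14.007 + 5×15.999 = 307.277 → 307.28 g/mol.

307.28 g/mol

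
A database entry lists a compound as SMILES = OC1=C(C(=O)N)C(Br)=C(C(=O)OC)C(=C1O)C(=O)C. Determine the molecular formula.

Walk through each heavy atom and fill implicit hydrogens from standard valence (C 4, N 3, O 2, S 2, halogen 1):
  atom 1: O, bond orders sum to 1 (valence 2) → 1 H
  atom 2: C, bond orders sum to 4 (valence 4) → 0 H
  atom 3: C, bond orders sum to 4 (valence 4) → 0 H
  atom 4: C, bond orders sum to 4 (valence 4) → 0 H
  atom 5: O, bond orders sum to 2 (valence 2) → 0 H
  atom 6: N, bond orders sum to 1 (valence 3) → 2 H
  atom 7: C, bond orders sum to 4 (valence 4) → 0 H
  atom 8: Br (halogen, monovalent) → 0 H
  atom 9: C, bond orders sum to 4 (valence 4) → 0 H
  atom 10: C, bond orders sum to 4 (valence 4) → 0 H
  atom 11: O, bond orders sum to 2 (valence 2) → 0 H
  atom 12: O, bond orders sum to 2 (valence 2) → 0 H
  atom 13: C, bond orders sum to 1 (valence 4) → 3 H
  atom 14: C, bond orders sum to 4 (valence 4) → 0 H
  atom 15: C, bond orders sum to 4 (valence 4) → 0 H
  atom 16: O, bond orders sum to 1 (valence 2) → 1 H
  atom 17: C, bond orders sum to 4 (valence 4) → 0 H
  atom 18: O, bond orders sum to 2 (valence 2) → 0 H
  atom 19: C, bond orders sum to 1 (valence 4) → 3 H
Totals → C:11, H:10, Br:1, N:1, O:6.

C11H10BrNO6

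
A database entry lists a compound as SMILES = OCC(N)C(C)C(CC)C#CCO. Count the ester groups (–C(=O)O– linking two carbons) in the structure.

Scan the SMILES for the ester motif — none present.
Groups that are present: 1 alkyne, 2 hydroxyl, 1 primary amine.

0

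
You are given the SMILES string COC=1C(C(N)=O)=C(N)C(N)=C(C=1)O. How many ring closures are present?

1

In SMILES, each pair of matching ring-closure digits denotes one ring-closing bond; the number of such bonds equals the number of independent rings.
Ring-closure bonds here: 1.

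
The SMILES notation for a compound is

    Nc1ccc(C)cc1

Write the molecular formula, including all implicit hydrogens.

Walk through each heavy atom and fill implicit hydrogens from standard valence (C 4, N 3, O 2, S 2, halogen 1); for lowercase aromatic atoms, an aromatic c carries 1 H when it has two neighbours and 0 H with three, and aromatic n carries 0 H:
  atom 1: N, bond orders sum to 1 (valence 3) → 2 H
  atom 2: aromatic c, 3 neighbours → 0 H
  atom 3: aromatic c, 2 neighbours → 1 H
  atom 4: aromatic c, 2 neighbours → 1 H
  atom 5: aromatic c, 3 neighbours → 0 H
  atom 6: C, bond orders sum to 1 (valence 4) → 3 H
  atom 7: aromatic c, 2 neighbours → 1 H
  atom 8: aromatic c, 2 neighbours → 1 H
Totals → C:7, H:9, N:1.
In Hill order: C7H9N.

C7H9N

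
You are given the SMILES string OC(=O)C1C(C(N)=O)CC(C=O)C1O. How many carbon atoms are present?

Count every carbon token in the SMILES (each C, including those in ring-closure positions and inside branches).
Carbon count: 8.

8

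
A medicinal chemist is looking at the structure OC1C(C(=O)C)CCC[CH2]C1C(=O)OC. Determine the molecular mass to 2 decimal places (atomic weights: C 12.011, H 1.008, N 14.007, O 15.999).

First, the molecular formula is C11H18O4 (counting implicit H from valence).
  C: 11 × 12.011 = 132.121
  H: 18 × 1.008 = 18.144
  O: 4 × 15.999 = 63.996
Sum: 11×12.011 + 18×1.008 + 4×15.999 = 214.261 → 214.26 g/mol.

214.26 g/mol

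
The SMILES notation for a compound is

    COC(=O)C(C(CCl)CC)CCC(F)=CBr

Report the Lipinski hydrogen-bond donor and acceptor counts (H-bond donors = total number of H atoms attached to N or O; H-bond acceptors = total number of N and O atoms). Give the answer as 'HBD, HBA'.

0, 2

Donors: find every N or O and count the H atoms it carries.
  atom 2 (O): bond orders sum to 2 → 0 H
  atom 4 (O): bond orders sum to 2 → 0 H
Lipinski HBD = 0.
Acceptors: N atoms = 0, O atoms = 2 → HBA = 2.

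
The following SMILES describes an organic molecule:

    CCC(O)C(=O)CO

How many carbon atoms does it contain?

Count every carbon token in the SMILES (each C, including those in ring-closure positions and inside branches).
Carbon count: 5.

5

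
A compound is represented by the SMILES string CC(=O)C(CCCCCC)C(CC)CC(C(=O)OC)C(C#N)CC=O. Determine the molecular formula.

Walk through each heavy atom and fill implicit hydrogens from standard valence (C 4, N 3, O 2, S 2, halogen 1):
  atom 1: C, bond orders sum to 1 (valence 4) → 3 H
  atom 2: C, bond orders sum to 4 (valence 4) → 0 H
  atom 3: O, bond orders sum to 2 (valence 2) → 0 H
  atom 4: C, bond orders sum to 3 (valence 4) → 1 H
  atom 5: C, bond orders sum to 2 (valence 4) → 2 H
  atom 6: C, bond orders sum to 2 (valence 4) → 2 H
  atom 7: C, bond orders sum to 2 (valence 4) → 2 H
  atom 8: C, bond orders sum to 2 (valence 4) → 2 H
  atom 9: C, bond orders sum to 2 (valence 4) → 2 H
  atom 10: C, bond orders sum to 1 (valence 4) → 3 H
  atom 11: C, bond orders sum to 3 (valence 4) → 1 H
  atom 12: C, bond orders sum to 2 (valence 4) → 2 H
  atom 13: C, bond orders sum to 1 (valence 4) → 3 H
  atom 14: C, bond orders sum to 2 (valence 4) → 2 H
  atom 15: C, bond orders sum to 3 (valence 4) → 1 H
  atom 16: C, bond orders sum to 4 (valence 4) → 0 H
  atom 17: O, bond orders sum to 2 (valence 2) → 0 H
  atom 18: O, bond orders sum to 2 (valence 2) → 0 H
  atom 19: C, bond orders sum to 1 (valence 4) → 3 H
  atom 20: C, bond orders sum to 3 (valence 4) → 1 H
  atom 21: C, bond orders sum to 4 (valence 4) → 0 H
  atom 22: N, bond orders sum to 3 (valence 3) → 0 H
  atom 23: C, bond orders sum to 2 (valence 4) → 2 H
  atom 24: C, bond orders sum to 3 (valence 4) → 1 H
  atom 25: O, bond orders sum to 2 (valence 2) → 0 H
Totals → C:20, H:33, N:1, O:4.
In Hill order: C20H33NO4.

C20H33NO4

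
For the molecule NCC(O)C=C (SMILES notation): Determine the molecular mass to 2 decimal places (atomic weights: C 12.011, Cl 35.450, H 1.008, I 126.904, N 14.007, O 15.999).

87.12 g/mol

First, the molecular formula is C4H9NO (counting implicit H from valence).
  C: 4 × 12.011 = 48.044
  H: 9 × 1.008 = 9.072
  N: 1 × 14.007 = 14.007
  O: 1 × 15.999 = 15.999
Sum: 4×12.011 + 9×1.008 + 1×14.007 + 1×15.999 = 87.122 → 87.12 g/mol.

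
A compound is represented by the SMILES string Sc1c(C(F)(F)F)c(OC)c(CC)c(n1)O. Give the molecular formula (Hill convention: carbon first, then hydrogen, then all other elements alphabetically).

Walk through each heavy atom and fill implicit hydrogens from standard valence (C 4, N 3, O 2, S 2, halogen 1); for lowercase aromatic atoms, an aromatic c carries 1 H when it has two neighbours and 0 H with three, and aromatic n carries 0 H:
  atom 1: S, bond orders sum to 1 (valence 2) → 1 H
  atom 2: aromatic c, 3 neighbours → 0 H
  atom 3: aromatic c, 3 neighbours → 0 H
  atom 4: C, bond orders sum to 4 (valence 4) → 0 H
  atom 5: F (halogen, monovalent) → 0 H
  atom 6: F (halogen, monovalent) → 0 H
  atom 7: F (halogen, monovalent) → 0 H
  atom 8: aromatic c, 3 neighbours → 0 H
  atom 9: O, bond orders sum to 2 (valence 2) → 0 H
  atom 10: C, bond orders sum to 1 (valence 4) → 3 H
  atom 11: aromatic c, 3 neighbours → 0 H
  atom 12: C, bond orders sum to 2 (valence 4) → 2 H
  atom 13: C, bond orders sum to 1 (valence 4) → 3 H
  atom 14: aromatic c, 3 neighbours → 0 H
  atom 15: aromatic n, 2 neighbours → 0 H
  atom 16: O, bond orders sum to 1 (valence 2) → 1 H
Totals → C:9, H:10, F:3, N:1, O:2, S:1.
In Hill order: C9H10F3NO2S.

C9H10F3NO2S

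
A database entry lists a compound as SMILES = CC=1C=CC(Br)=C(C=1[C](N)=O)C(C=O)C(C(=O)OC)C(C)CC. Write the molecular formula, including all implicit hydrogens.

Walk through each heavy atom and fill implicit hydrogens from standard valence (C 4, N 3, O 2, S 2, halogen 1):
  atom 1: C, bond orders sum to 1 (valence 4) → 3 H
  atom 2: C, bond orders sum to 4 (valence 4) → 0 H
  atom 3: C, bond orders sum to 3 (valence 4) → 1 H
  atom 4: C, bond orders sum to 3 (valence 4) → 1 H
  atom 5: C, bond orders sum to 4 (valence 4) → 0 H
  atom 6: Br (halogen, monovalent) → 0 H
  atom 7: C, bond orders sum to 4 (valence 4) → 0 H
  atom 8: C, bond orders sum to 4 (valence 4) → 0 H
  atom 9: C with explicit H count 0
  atom 10: N, bond orders sum to 1 (valence 3) → 2 H
  atom 11: O, bond orders sum to 2 (valence 2) → 0 H
  atom 12: C, bond orders sum to 3 (valence 4) → 1 H
  atom 13: C, bond orders sum to 3 (valence 4) → 1 H
  atom 14: O, bond orders sum to 2 (valence 2) → 0 H
  atom 15: C, bond orders sum to 3 (valence 4) → 1 H
  atom 16: C, bond orders sum to 4 (valence 4) → 0 H
  atom 17: O, bond orders sum to 2 (valence 2) → 0 H
  atom 18: O, bond orders sum to 2 (valence 2) → 0 H
  atom 19: C, bond orders sum to 1 (valence 4) → 3 H
  atom 20: C, bond orders sum to 3 (valence 4) → 1 H
  atom 21: C, bond orders sum to 1 (valence 4) → 3 H
  atom 22: C, bond orders sum to 2 (valence 4) → 2 H
  atom 23: C, bond orders sum to 1 (valence 4) → 3 H
Totals → C:17, H:22, Br:1, N:1, O:4.

C17H22BrNO4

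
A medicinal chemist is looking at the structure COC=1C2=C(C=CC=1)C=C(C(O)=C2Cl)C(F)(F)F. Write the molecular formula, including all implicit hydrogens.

C12H8ClF3O2

Walk through each heavy atom and fill implicit hydrogens from standard valence (C 4, N 3, O 2, S 2, halogen 1):
  atom 1: C, bond orders sum to 1 (valence 4) → 3 H
  atom 2: O, bond orders sum to 2 (valence 2) → 0 H
  atom 3: C, bond orders sum to 4 (valence 4) → 0 H
  atom 4: C, bond orders sum to 4 (valence 4) → 0 H
  atom 5: C, bond orders sum to 4 (valence 4) → 0 H
  atom 6: C, bond orders sum to 3 (valence 4) → 1 H
  atom 7: C, bond orders sum to 3 (valence 4) → 1 H
  atom 8: C, bond orders sum to 3 (valence 4) → 1 H
  atom 9: C, bond orders sum to 3 (valence 4) → 1 H
  atom 10: C, bond orders sum to 4 (valence 4) → 0 H
  atom 11: C, bond orders sum to 4 (valence 4) → 0 H
  atom 12: O, bond orders sum to 1 (valence 2) → 1 H
  atom 13: C, bond orders sum to 4 (valence 4) → 0 H
  atom 14: Cl (halogen, monovalent) → 0 H
  atom 15: C, bond orders sum to 4 (valence 4) → 0 H
  atom 16: F (halogen, monovalent) → 0 H
  atom 17: F (halogen, monovalent) → 0 H
  atom 18: F (halogen, monovalent) → 0 H
Totals → C:12, H:8, Cl:1, F:3, O:2.
In Hill order: C12H8ClF3O2.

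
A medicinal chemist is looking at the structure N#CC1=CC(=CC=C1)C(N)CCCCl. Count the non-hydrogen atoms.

Every atom symbol written in the SMILES (organic subset) is one heavy atom; implicit H are not written.
Heavy atoms by element → C:11, Cl:1, N:2.
Total: 14.

14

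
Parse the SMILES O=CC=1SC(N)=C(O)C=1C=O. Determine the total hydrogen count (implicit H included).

5

Walk through each heavy atom and fill implicit hydrogens from standard valence (C 4, N 3, O 2, S 2, halogen 1):
  atom 1: O, bond orders sum to 2 (valence 2) → 0 H
  atom 2: C, bond orders sum to 3 (valence 4) → 1 H
  atom 3: C, bond orders sum to 4 (valence 4) → 0 H
  atom 4: S, bond orders sum to 2 (valence 2) → 0 H
  atom 5: C, bond orders sum to 4 (valence 4) → 0 H
  atom 6: N, bond orders sum to 1 (valence 3) → 2 H
  atom 7: C, bond orders sum to 4 (valence 4) → 0 H
  atom 8: O, bond orders sum to 1 (valence 2) → 1 H
  atom 9: C, bond orders sum to 4 (valence 4) → 0 H
  atom 10: C, bond orders sum to 3 (valence 4) → 1 H
  atom 11: O, bond orders sum to 2 (valence 2) → 0 H
Total hydrogens: 5.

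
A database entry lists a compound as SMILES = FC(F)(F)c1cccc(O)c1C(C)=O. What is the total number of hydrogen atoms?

Walk through each heavy atom and fill implicit hydrogens from standard valence (C 4, N 3, O 2, S 2, halogen 1); for lowercase aromatic atoms, an aromatic c carries 1 H when it has two neighbours and 0 H with three, and aromatic n carries 0 H:
  atom 1: F (halogen, monovalent) → 0 H
  atom 2: C, bond orders sum to 4 (valence 4) → 0 H
  atom 3: F (halogen, monovalent) → 0 H
  atom 4: F (halogen, monovalent) → 0 H
  atom 5: aromatic c, 3 neighbours → 0 H
  atom 6: aromatic c, 2 neighbours → 1 H
  atom 7: aromatic c, 2 neighbours → 1 H
  atom 8: aromatic c, 2 neighbours → 1 H
  atom 9: aromatic c, 3 neighbours → 0 H
  atom 10: O, bond orders sum to 1 (valence 2) → 1 H
  atom 11: aromatic c, 3 neighbours → 0 H
  atom 12: C, bond orders sum to 4 (valence 4) → 0 H
  atom 13: C, bond orders sum to 1 (valence 4) → 3 H
  atom 14: O, bond orders sum to 2 (valence 2) → 0 H
Total hydrogens: 7.

7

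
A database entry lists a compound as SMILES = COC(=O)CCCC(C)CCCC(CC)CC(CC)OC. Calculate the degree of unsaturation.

Molecular formula: C18H36O3.
DoU = (2C + 2 + N − H − X) / 2, where X is the halogen count and O/S are ignored.
    = (2·18 + 2 + 0 − 36 − 0) / 2 = 2 / 2 = 1.

1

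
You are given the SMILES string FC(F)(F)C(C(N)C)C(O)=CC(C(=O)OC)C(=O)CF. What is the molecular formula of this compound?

C11H15F4NO4

Walk through each heavy atom and fill implicit hydrogens from standard valence (C 4, N 3, O 2, S 2, halogen 1):
  atom 1: F (halogen, monovalent) → 0 H
  atom 2: C, bond orders sum to 4 (valence 4) → 0 H
  atom 3: F (halogen, monovalent) → 0 H
  atom 4: F (halogen, monovalent) → 0 H
  atom 5: C, bond orders sum to 3 (valence 4) → 1 H
  atom 6: C, bond orders sum to 3 (valence 4) → 1 H
  atom 7: N, bond orders sum to 1 (valence 3) → 2 H
  atom 8: C, bond orders sum to 1 (valence 4) → 3 H
  atom 9: C, bond orders sum to 4 (valence 4) → 0 H
  atom 10: O, bond orders sum to 1 (valence 2) → 1 H
  atom 11: C, bond orders sum to 3 (valence 4) → 1 H
  atom 12: C, bond orders sum to 3 (valence 4) → 1 H
  atom 13: C, bond orders sum to 4 (valence 4) → 0 H
  atom 14: O, bond orders sum to 2 (valence 2) → 0 H
  atom 15: O, bond orders sum to 2 (valence 2) → 0 H
  atom 16: C, bond orders sum to 1 (valence 4) → 3 H
  atom 17: C, bond orders sum to 4 (valence 4) → 0 H
  atom 18: O, bond orders sum to 2 (valence 2) → 0 H
  atom 19: C, bond orders sum to 2 (valence 4) → 2 H
  atom 20: F (halogen, monovalent) → 0 H
Totals → C:11, H:15, F:4, N:1, O:4.
In Hill order: C11H15F4NO4.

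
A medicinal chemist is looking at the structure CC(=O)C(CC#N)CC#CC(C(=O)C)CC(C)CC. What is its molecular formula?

C16H23NO2

Walk through each heavy atom and fill implicit hydrogens from standard valence (C 4, N 3, O 2, S 2, halogen 1):
  atom 1: C, bond orders sum to 1 (valence 4) → 3 H
  atom 2: C, bond orders sum to 4 (valence 4) → 0 H
  atom 3: O, bond orders sum to 2 (valence 2) → 0 H
  atom 4: C, bond orders sum to 3 (valence 4) → 1 H
  atom 5: C, bond orders sum to 2 (valence 4) → 2 H
  atom 6: C, bond orders sum to 4 (valence 4) → 0 H
  atom 7: N, bond orders sum to 3 (valence 3) → 0 H
  atom 8: C, bond orders sum to 2 (valence 4) → 2 H
  atom 9: C, bond orders sum to 4 (valence 4) → 0 H
  atom 10: C, bond orders sum to 4 (valence 4) → 0 H
  atom 11: C, bond orders sum to 3 (valence 4) → 1 H
  atom 12: C, bond orders sum to 4 (valence 4) → 0 H
  atom 13: O, bond orders sum to 2 (valence 2) → 0 H
  atom 14: C, bond orders sum to 1 (valence 4) → 3 H
  atom 15: C, bond orders sum to 2 (valence 4) → 2 H
  atom 16: C, bond orders sum to 3 (valence 4) → 1 H
  atom 17: C, bond orders sum to 1 (valence 4) → 3 H
  atom 18: C, bond orders sum to 2 (valence 4) → 2 H
  atom 19: C, bond orders sum to 1 (valence 4) → 3 H
Totals → C:16, H:23, N:1, O:2.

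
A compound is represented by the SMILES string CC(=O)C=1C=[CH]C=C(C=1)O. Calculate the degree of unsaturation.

5

Molecular formula: C8H8O2.
DoU = (2C + 2 + N − H − X) / 2, where X is the halogen count and O/S are ignored.
    = (2·8 + 2 + 0 − 8 − 0) / 2 = 10 / 2 = 5.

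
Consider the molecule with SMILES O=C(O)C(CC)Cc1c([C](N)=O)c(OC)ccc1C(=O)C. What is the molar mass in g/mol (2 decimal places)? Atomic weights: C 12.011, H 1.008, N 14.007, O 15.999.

First, the molecular formula is C15H19NO5 (counting implicit H from valence).
  C: 15 × 12.011 = 180.165
  H: 19 × 1.008 = 19.152
  N: 1 × 14.007 = 14.007
  O: 5 × 15.999 = 79.995
Sum: 15×12.011 + 19×1.008 + 1×14.007 + 5×15.999 = 293.319 → 293.32 g/mol.

293.32 g/mol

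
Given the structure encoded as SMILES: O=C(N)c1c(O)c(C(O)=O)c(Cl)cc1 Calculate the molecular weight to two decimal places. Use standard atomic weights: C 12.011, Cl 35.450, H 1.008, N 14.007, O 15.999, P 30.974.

215.59 g/mol

First, the molecular formula is C8H6ClNO4 (counting implicit H from valence).
  C: 8 × 12.011 = 96.088
  Cl: 1 × 35.450 = 35.450
  H: 6 × 1.008 = 6.048
  N: 1 × 14.007 = 14.007
  O: 4 × 15.999 = 63.996
Sum: 8×12.011 + 1×35.450 + 6×1.008 + 1×14.007 + 4×15.999 = 215.589 → 215.59 g/mol.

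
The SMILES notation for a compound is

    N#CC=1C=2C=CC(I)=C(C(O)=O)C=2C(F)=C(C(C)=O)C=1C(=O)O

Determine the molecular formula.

Walk through each heavy atom and fill implicit hydrogens from standard valence (C 4, N 3, O 2, S 2, halogen 1):
  atom 1: N, bond orders sum to 3 (valence 3) → 0 H
  atom 2: C, bond orders sum to 4 (valence 4) → 0 H
  atom 3: C, bond orders sum to 4 (valence 4) → 0 H
  atom 4: C, bond orders sum to 4 (valence 4) → 0 H
  atom 5: C, bond orders sum to 3 (valence 4) → 1 H
  atom 6: C, bond orders sum to 3 (valence 4) → 1 H
  atom 7: C, bond orders sum to 4 (valence 4) → 0 H
  atom 8: I (halogen, monovalent) → 0 H
  atom 9: C, bond orders sum to 4 (valence 4) → 0 H
  atom 10: C, bond orders sum to 4 (valence 4) → 0 H
  atom 11: O, bond orders sum to 1 (valence 2) → 1 H
  atom 12: O, bond orders sum to 2 (valence 2) → 0 H
  atom 13: C, bond orders sum to 4 (valence 4) → 0 H
  atom 14: C, bond orders sum to 4 (valence 4) → 0 H
  atom 15: F (halogen, monovalent) → 0 H
  atom 16: C, bond orders sum to 4 (valence 4) → 0 H
  atom 17: C, bond orders sum to 4 (valence 4) → 0 H
  atom 18: C, bond orders sum to 1 (valence 4) → 3 H
  atom 19: O, bond orders sum to 2 (valence 2) → 0 H
  atom 20: C, bond orders sum to 4 (valence 4) → 0 H
  atom 21: C, bond orders sum to 4 (valence 4) → 0 H
  atom 22: O, bond orders sum to 2 (valence 2) → 0 H
  atom 23: O, bond orders sum to 1 (valence 2) → 1 H
Totals → C:15, H:7, F:1, I:1, N:1, O:5.
In Hill order: C15H7FINO5.

C15H7FINO5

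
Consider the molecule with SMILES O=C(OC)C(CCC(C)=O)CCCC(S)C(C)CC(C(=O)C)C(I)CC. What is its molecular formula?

Walk through each heavy atom and fill implicit hydrogens from standard valence (C 4, N 3, O 2, S 2, halogen 1):
  atom 1: O, bond orders sum to 2 (valence 2) → 0 H
  atom 2: C, bond orders sum to 4 (valence 4) → 0 H
  atom 3: O, bond orders sum to 2 (valence 2) → 0 H
  atom 4: C, bond orders sum to 1 (valence 4) → 3 H
  atom 5: C, bond orders sum to 3 (valence 4) → 1 H
  atom 6: C, bond orders sum to 2 (valence 4) → 2 H
  atom 7: C, bond orders sum to 2 (valence 4) → 2 H
  atom 8: C, bond orders sum to 4 (valence 4) → 0 H
  atom 9: C, bond orders sum to 1 (valence 4) → 3 H
  atom 10: O, bond orders sum to 2 (valence 2) → 0 H
  atom 11: C, bond orders sum to 2 (valence 4) → 2 H
  atom 12: C, bond orders sum to 2 (valence 4) → 2 H
  atom 13: C, bond orders sum to 2 (valence 4) → 2 H
  atom 14: C, bond orders sum to 3 (valence 4) → 1 H
  atom 15: S, bond orders sum to 1 (valence 2) → 1 H
  atom 16: C, bond orders sum to 3 (valence 4) → 1 H
  atom 17: C, bond orders sum to 1 (valence 4) → 3 H
  atom 18: C, bond orders sum to 2 (valence 4) → 2 H
  atom 19: C, bond orders sum to 3 (valence 4) → 1 H
  atom 20: C, bond orders sum to 4 (valence 4) → 0 H
  atom 21: O, bond orders sum to 2 (valence 2) → 0 H
  atom 22: C, bond orders sum to 1 (valence 4) → 3 H
  atom 23: C, bond orders sum to 3 (valence 4) → 1 H
  atom 24: I (halogen, monovalent) → 0 H
  atom 25: C, bond orders sum to 2 (valence 4) → 2 H
  atom 26: C, bond orders sum to 1 (valence 4) → 3 H
Totals → C:20, H:35, I:1, O:4, S:1.

C20H35IO4S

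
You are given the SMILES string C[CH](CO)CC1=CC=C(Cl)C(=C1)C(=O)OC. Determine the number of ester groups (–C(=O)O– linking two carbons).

The ester motif appears at heavy-atom position 13 in the SMILES.
Other groups present: 1 hydroxyl.
Ester count: 1.

1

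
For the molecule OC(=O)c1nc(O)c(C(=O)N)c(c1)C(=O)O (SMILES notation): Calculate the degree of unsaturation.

7

Molecular formula: C8H6N2O6.
DoU = (2C + 2 + N − H − X) / 2, where X is the halogen count and O/S are ignored.
    = (2·8 + 2 + 2 − 6 − 0) / 2 = 14 / 2 = 7.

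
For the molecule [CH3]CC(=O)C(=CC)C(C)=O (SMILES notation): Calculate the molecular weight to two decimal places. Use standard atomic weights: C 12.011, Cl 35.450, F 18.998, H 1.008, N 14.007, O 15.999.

140.18 g/mol

First, the molecular formula is C8H12O2 (counting implicit H from valence).
  C: 8 × 12.011 = 96.088
  H: 12 × 1.008 = 12.096
  O: 2 × 15.999 = 31.998
Sum: 8×12.011 + 12×1.008 + 2×15.999 = 140.182 → 140.18 g/mol.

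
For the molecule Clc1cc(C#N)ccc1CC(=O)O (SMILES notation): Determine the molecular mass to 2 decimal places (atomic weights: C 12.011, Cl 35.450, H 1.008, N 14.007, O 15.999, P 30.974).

195.60 g/mol

First, the molecular formula is C9H6ClNO2 (counting implicit H from valence).
  C: 9 × 12.011 = 108.099
  Cl: 1 × 35.450 = 35.450
  H: 6 × 1.008 = 6.048
  N: 1 × 14.007 = 14.007
  O: 2 × 15.999 = 31.998
Sum: 9×12.011 + 1×35.450 + 6×1.008 + 1×14.007 + 2×15.999 = 195.602 → 195.60 g/mol.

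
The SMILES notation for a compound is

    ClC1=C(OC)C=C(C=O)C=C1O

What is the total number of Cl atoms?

1

Scan the SMILES for Cl atoms (remember two-letter symbols like Cl and Br are single atoms).
Chlorine count: 1.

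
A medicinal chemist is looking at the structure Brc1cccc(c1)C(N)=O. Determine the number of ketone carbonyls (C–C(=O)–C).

Scan the SMILES for the ketone motif — none present.
Groups that are present: 1 amide.

0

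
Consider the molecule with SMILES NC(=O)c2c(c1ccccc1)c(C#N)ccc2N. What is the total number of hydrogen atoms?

Walk through each heavy atom and fill implicit hydrogens from standard valence (C 4, N 3, O 2, S 2, halogen 1); for lowercase aromatic atoms, an aromatic c carries 1 H when it has two neighbours and 0 H with three, and aromatic n carries 0 H:
  atom 1: N, bond orders sum to 1 (valence 3) → 2 H
  atom 2: C, bond orders sum to 4 (valence 4) → 0 H
  atom 3: O, bond orders sum to 2 (valence 2) → 0 H
  atom 4: aromatic c, 3 neighbours → 0 H
  atom 5: aromatic c, 3 neighbours → 0 H
  atom 6: aromatic c, 3 neighbours → 0 H
  atom 7: aromatic c, 2 neighbours → 1 H
  atom 8: aromatic c, 2 neighbours → 1 H
  atom 9: aromatic c, 2 neighbours → 1 H
  atom 10: aromatic c, 2 neighbours → 1 H
  atom 11: aromatic c, 2 neighbours → 1 H
  atom 12: aromatic c, 3 neighbours → 0 H
  atom 13: C, bond orders sum to 4 (valence 4) → 0 H
  atom 14: N, bond orders sum to 3 (valence 3) → 0 H
  atom 15: aromatic c, 2 neighbours → 1 H
  atom 16: aromatic c, 2 neighbours → 1 H
  atom 17: aromatic c, 3 neighbours → 0 H
  atom 18: N, bond orders sum to 1 (valence 3) → 2 H
Total hydrogens: 11.

11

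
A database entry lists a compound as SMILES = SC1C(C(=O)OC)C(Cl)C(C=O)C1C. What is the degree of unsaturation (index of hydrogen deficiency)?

3

Degree of unsaturation = (number of rings) + (number of π bonds).
Ring closures in the SMILES: 1.
π bonds: 2 double bonds (each 1 DoU) → 2 DoU from unsaturation.
Total DoU = 1 + 2 = 3.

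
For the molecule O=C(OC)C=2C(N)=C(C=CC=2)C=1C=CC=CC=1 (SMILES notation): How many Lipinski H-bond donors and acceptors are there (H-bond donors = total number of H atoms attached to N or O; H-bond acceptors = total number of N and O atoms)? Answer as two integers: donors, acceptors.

Donors: find every N or O and count the H atoms it carries.
  atom 1 (O): bond orders sum to 2 → 0 H
  atom 3 (O): bond orders sum to 2 → 0 H
  atom 7 (N): bond orders sum to 1 → 2 H
Lipinski HBD = 2.
Acceptors: N atoms = 1, O atoms = 2 → HBA = 3.

2, 3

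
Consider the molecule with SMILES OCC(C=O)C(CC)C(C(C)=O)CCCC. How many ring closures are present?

0

In SMILES, each pair of matching ring-closure digits denotes one ring-closing bond; the number of such bonds equals the number of independent rings.
Ring-closure bonds here: 0.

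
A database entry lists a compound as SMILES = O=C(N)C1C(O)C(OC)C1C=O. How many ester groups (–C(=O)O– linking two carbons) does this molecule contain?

Scan the SMILES for the ester motif — none present.
Groups that are present: 1 aldehyde, 1 amide, 1 ether, 1 hydroxyl.

0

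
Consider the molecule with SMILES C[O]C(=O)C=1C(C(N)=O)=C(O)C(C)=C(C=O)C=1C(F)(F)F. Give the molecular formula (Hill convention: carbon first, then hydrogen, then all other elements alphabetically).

Walk through each heavy atom and fill implicit hydrogens from standard valence (C 4, N 3, O 2, S 2, halogen 1):
  atom 1: C, bond orders sum to 1 (valence 4) → 3 H
  atom 2: O with explicit H count 0
  atom 3: C, bond orders sum to 4 (valence 4) → 0 H
  atom 4: O, bond orders sum to 2 (valence 2) → 0 H
  atom 5: C, bond orders sum to 4 (valence 4) → 0 H
  atom 6: C, bond orders sum to 4 (valence 4) → 0 H
  atom 7: C, bond orders sum to 4 (valence 4) → 0 H
  atom 8: N, bond orders sum to 1 (valence 3) → 2 H
  atom 9: O, bond orders sum to 2 (valence 2) → 0 H
  atom 10: C, bond orders sum to 4 (valence 4) → 0 H
  atom 11: O, bond orders sum to 1 (valence 2) → 1 H
  atom 12: C, bond orders sum to 4 (valence 4) → 0 H
  atom 13: C, bond orders sum to 1 (valence 4) → 3 H
  atom 14: C, bond orders sum to 4 (valence 4) → 0 H
  atom 15: C, bond orders sum to 3 (valence 4) → 1 H
  atom 16: O, bond orders sum to 2 (valence 2) → 0 H
  atom 17: C, bond orders sum to 4 (valence 4) → 0 H
  atom 18: C, bond orders sum to 4 (valence 4) → 0 H
  atom 19: F (halogen, monovalent) → 0 H
  atom 20: F (halogen, monovalent) → 0 H
  atom 21: F (halogen, monovalent) → 0 H
Totals → C:12, H:10, F:3, N:1, O:5.
In Hill order: C12H10F3NO5.

C12H10F3NO5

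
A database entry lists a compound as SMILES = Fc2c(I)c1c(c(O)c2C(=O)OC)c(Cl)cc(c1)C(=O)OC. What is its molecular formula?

C14H9ClFIO5

Walk through each heavy atom and fill implicit hydrogens from standard valence (C 4, N 3, O 2, S 2, halogen 1); for lowercase aromatic atoms, an aromatic c carries 1 H when it has two neighbours and 0 H with three, and aromatic n carries 0 H:
  atom 1: F (halogen, monovalent) → 0 H
  atom 2: aromatic c, 3 neighbours → 0 H
  atom 3: aromatic c, 3 neighbours → 0 H
  atom 4: I (halogen, monovalent) → 0 H
  atom 5: aromatic c, 3 neighbours → 0 H
  atom 6: aromatic c, 3 neighbours → 0 H
  atom 7: aromatic c, 3 neighbours → 0 H
  atom 8: O, bond orders sum to 1 (valence 2) → 1 H
  atom 9: aromatic c, 3 neighbours → 0 H
  atom 10: C, bond orders sum to 4 (valence 4) → 0 H
  atom 11: O, bond orders sum to 2 (valence 2) → 0 H
  atom 12: O, bond orders sum to 2 (valence 2) → 0 H
  atom 13: C, bond orders sum to 1 (valence 4) → 3 H
  atom 14: aromatic c, 3 neighbours → 0 H
  atom 15: Cl (halogen, monovalent) → 0 H
  atom 16: aromatic c, 2 neighbours → 1 H
  atom 17: aromatic c, 3 neighbours → 0 H
  atom 18: aromatic c, 2 neighbours → 1 H
  atom 19: C, bond orders sum to 4 (valence 4) → 0 H
  atom 20: O, bond orders sum to 2 (valence 2) → 0 H
  atom 21: O, bond orders sum to 2 (valence 2) → 0 H
  atom 22: C, bond orders sum to 1 (valence 4) → 3 H
Totals → C:14, H:9, Cl:1, F:1, I:1, O:5.
In Hill order: C14H9ClFIO5.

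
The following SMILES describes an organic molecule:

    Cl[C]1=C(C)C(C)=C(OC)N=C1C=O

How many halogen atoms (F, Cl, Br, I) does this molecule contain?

Halogen atoms appear at heavy-atom position 1 (1×Cl).
Other groups present: 1 aldehyde, 1 ether.
Halogen count: 1.

1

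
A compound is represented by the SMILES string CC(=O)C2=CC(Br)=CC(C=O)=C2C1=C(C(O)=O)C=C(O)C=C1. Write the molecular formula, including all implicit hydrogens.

Walk through each heavy atom and fill implicit hydrogens from standard valence (C 4, N 3, O 2, S 2, halogen 1):
  atom 1: C, bond orders sum to 1 (valence 4) → 3 H
  atom 2: C, bond orders sum to 4 (valence 4) → 0 H
  atom 3: O, bond orders sum to 2 (valence 2) → 0 H
  atom 4: C, bond orders sum to 4 (valence 4) → 0 H
  atom 5: C, bond orders sum to 3 (valence 4) → 1 H
  atom 6: C, bond orders sum to 4 (valence 4) → 0 H
  atom 7: Br (halogen, monovalent) → 0 H
  atom 8: C, bond orders sum to 3 (valence 4) → 1 H
  atom 9: C, bond orders sum to 4 (valence 4) → 0 H
  atom 10: C, bond orders sum to 3 (valence 4) → 1 H
  atom 11: O, bond orders sum to 2 (valence 2) → 0 H
  atom 12: C, bond orders sum to 4 (valence 4) → 0 H
  atom 13: C, bond orders sum to 4 (valence 4) → 0 H
  atom 14: C, bond orders sum to 4 (valence 4) → 0 H
  atom 15: C, bond orders sum to 4 (valence 4) → 0 H
  atom 16: O, bond orders sum to 1 (valence 2) → 1 H
  atom 17: O, bond orders sum to 2 (valence 2) → 0 H
  atom 18: C, bond orders sum to 3 (valence 4) → 1 H
  atom 19: C, bond orders sum to 4 (valence 4) → 0 H
  atom 20: O, bond orders sum to 1 (valence 2) → 1 H
  atom 21: C, bond orders sum to 3 (valence 4) → 1 H
  atom 22: C, bond orders sum to 3 (valence 4) → 1 H
Totals → C:16, H:11, Br:1, O:5.
In Hill order: C16H11BrO5.

C16H11BrO5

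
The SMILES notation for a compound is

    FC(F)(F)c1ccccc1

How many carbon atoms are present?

Count every carbon token in the SMILES (each C, including those in ring-closure positions and inside branches).
Carbon count: 7.

7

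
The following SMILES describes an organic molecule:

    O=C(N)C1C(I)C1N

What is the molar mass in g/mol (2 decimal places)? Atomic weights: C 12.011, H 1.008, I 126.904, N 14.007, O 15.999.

226.02 g/mol

First, the molecular formula is C4H7IN2O (counting implicit H from valence).
  C: 4 × 12.011 = 48.044
  H: 7 × 1.008 = 7.056
  I: 1 × 126.904 = 126.904
  N: 2 × 14.007 = 28.014
  O: 1 × 15.999 = 15.999
Sum: 4×12.011 + 7×1.008 + 1×126.904 + 2×14.007 + 1×15.999 = 226.017 → 226.02 g/mol.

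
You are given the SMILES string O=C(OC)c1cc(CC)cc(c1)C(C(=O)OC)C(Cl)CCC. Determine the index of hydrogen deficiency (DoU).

Molecular formula: C17H23ClO4.
DoU = (2C + 2 + N − H − X) / 2, where X is the halogen count and O/S are ignored.
    = (2·17 + 2 + 0 − 23 − 1) / 2 = 12 / 2 = 6.

6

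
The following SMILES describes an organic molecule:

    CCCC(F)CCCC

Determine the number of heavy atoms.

9

Every atom symbol written in the SMILES (organic subset) is one heavy atom; implicit H are not written.
Heavy atoms by element → C:8, F:1.
Total: 9.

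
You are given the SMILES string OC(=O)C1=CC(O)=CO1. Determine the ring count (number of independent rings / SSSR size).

In SMILES, each pair of matching ring-closure digits denotes one ring-closing bond; the number of such bonds equals the number of independent rings.
Ring-closure bonds here: 1.

1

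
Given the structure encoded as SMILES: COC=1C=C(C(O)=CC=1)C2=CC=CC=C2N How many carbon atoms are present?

Count every carbon token in the SMILES (each C, including those in ring-closure positions and inside branches).
Carbon count: 13.

13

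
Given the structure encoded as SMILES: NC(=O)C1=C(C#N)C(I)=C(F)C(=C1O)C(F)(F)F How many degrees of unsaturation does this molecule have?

7

Degree of unsaturation = (number of rings) + (number of π bonds).
Ring closures in the SMILES: 1.
π bonds: 4 double bonds (each 1 DoU), 1 triple bond (each 2 DoU) → 6 DoU from unsaturation.
Total DoU = 1 + 6 = 7.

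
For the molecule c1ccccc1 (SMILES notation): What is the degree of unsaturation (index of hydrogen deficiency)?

Molecular formula: C6H6.
DoU = (2C + 2 + N − H − X) / 2, where X is the halogen count and O/S are ignored.
    = (2·6 + 2 + 0 − 6 − 0) / 2 = 8 / 2 = 4.

4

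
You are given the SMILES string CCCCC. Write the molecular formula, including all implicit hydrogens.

Walk through each heavy atom and fill implicit hydrogens from standard valence (C 4, N 3, O 2, S 2, halogen 1):
  atom 1: C, bond orders sum to 1 (valence 4) → 3 H
  atom 2: C, bond orders sum to 2 (valence 4) → 2 H
  atom 3: C, bond orders sum to 2 (valence 4) → 2 H
  atom 4: C, bond orders sum to 2 (valence 4) → 2 H
  atom 5: C, bond orders sum to 1 (valence 4) → 3 H
Totals → C:5, H:12.

C5H12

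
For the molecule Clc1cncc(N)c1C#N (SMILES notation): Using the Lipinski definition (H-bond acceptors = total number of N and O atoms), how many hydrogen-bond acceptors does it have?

3

N atoms: 3; O atoms: 0.
Lipinski HBA = 3 + 0 = 3.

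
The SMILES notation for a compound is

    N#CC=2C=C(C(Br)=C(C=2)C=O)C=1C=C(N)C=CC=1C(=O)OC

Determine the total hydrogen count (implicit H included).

11

Walk through each heavy atom and fill implicit hydrogens from standard valence (C 4, N 3, O 2, S 2, halogen 1):
  atom 1: N, bond orders sum to 3 (valence 3) → 0 H
  atom 2: C, bond orders sum to 4 (valence 4) → 0 H
  atom 3: C, bond orders sum to 4 (valence 4) → 0 H
  atom 4: C, bond orders sum to 3 (valence 4) → 1 H
  atom 5: C, bond orders sum to 4 (valence 4) → 0 H
  atom 6: C, bond orders sum to 4 (valence 4) → 0 H
  atom 7: Br (halogen, monovalent) → 0 H
  atom 8: C, bond orders sum to 4 (valence 4) → 0 H
  atom 9: C, bond orders sum to 3 (valence 4) → 1 H
  atom 10: C, bond orders sum to 3 (valence 4) → 1 H
  atom 11: O, bond orders sum to 2 (valence 2) → 0 H
  atom 12: C, bond orders sum to 4 (valence 4) → 0 H
  atom 13: C, bond orders sum to 3 (valence 4) → 1 H
  atom 14: C, bond orders sum to 4 (valence 4) → 0 H
  atom 15: N, bond orders sum to 1 (valence 3) → 2 H
  atom 16: C, bond orders sum to 3 (valence 4) → 1 H
  atom 17: C, bond orders sum to 3 (valence 4) → 1 H
  atom 18: C, bond orders sum to 4 (valence 4) → 0 H
  atom 19: C, bond orders sum to 4 (valence 4) → 0 H
  atom 20: O, bond orders sum to 2 (valence 2) → 0 H
  atom 21: O, bond orders sum to 2 (valence 2) → 0 H
  atom 22: C, bond orders sum to 1 (valence 4) → 3 H
Total hydrogens: 11.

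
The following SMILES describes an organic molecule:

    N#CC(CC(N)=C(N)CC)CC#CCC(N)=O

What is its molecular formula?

C12H18N4O

Walk through each heavy atom and fill implicit hydrogens from standard valence (C 4, N 3, O 2, S 2, halogen 1):
  atom 1: N, bond orders sum to 3 (valence 3) → 0 H
  atom 2: C, bond orders sum to 4 (valence 4) → 0 H
  atom 3: C, bond orders sum to 3 (valence 4) → 1 H
  atom 4: C, bond orders sum to 2 (valence 4) → 2 H
  atom 5: C, bond orders sum to 4 (valence 4) → 0 H
  atom 6: N, bond orders sum to 1 (valence 3) → 2 H
  atom 7: C, bond orders sum to 4 (valence 4) → 0 H
  atom 8: N, bond orders sum to 1 (valence 3) → 2 H
  atom 9: C, bond orders sum to 2 (valence 4) → 2 H
  atom 10: C, bond orders sum to 1 (valence 4) → 3 H
  atom 11: C, bond orders sum to 2 (valence 4) → 2 H
  atom 12: C, bond orders sum to 4 (valence 4) → 0 H
  atom 13: C, bond orders sum to 4 (valence 4) → 0 H
  atom 14: C, bond orders sum to 2 (valence 4) → 2 H
  atom 15: C, bond orders sum to 4 (valence 4) → 0 H
  atom 16: N, bond orders sum to 1 (valence 3) → 2 H
  atom 17: O, bond orders sum to 2 (valence 2) → 0 H
Totals → C:12, H:18, N:4, O:1.
In Hill order: C12H18N4O.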